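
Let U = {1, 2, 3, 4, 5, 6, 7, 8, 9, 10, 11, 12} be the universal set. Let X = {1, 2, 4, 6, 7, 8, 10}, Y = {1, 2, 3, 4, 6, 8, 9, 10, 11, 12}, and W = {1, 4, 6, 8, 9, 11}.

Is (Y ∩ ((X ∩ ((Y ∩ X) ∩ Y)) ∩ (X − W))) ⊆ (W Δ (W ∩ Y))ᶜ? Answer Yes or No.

Yes

Y ∩ X = {1, 2, 4, 6, 8, 10}
(Y ∩ X) ∩ Y = {1, 2, 4, 6, 8, 10}
X ∩ ((Y ∩ X) ∩ Y) = {1, 2, 4, 6, 8, 10}
X − W = {2, 7, 10}
(X ∩ ((Y ∩ X) ∩ Y)) ∩ (X − W) = {2, 10}
Y ∩ ((X ∩ ((Y ∩ X) ∩ Y)) ∩ (X − W)) = {2, 10}
W ∩ Y = {1, 4, 6, 8, 9, 11}
W Δ (W ∩ Y) = {}
(W Δ (W ∩ Y))ᶜ = {1, 2, 3, 4, 5, 6, 7, 8, 9, 10, 11, 12}
Every element of {2, 10} is in {1, 2, 3, 4, 5, 6, 7, 8, 9, 10, 11, 12}, so Y ∩ ((X ∩ ((Y ∩ X) ∩ Y)) ∩ (X − W)) ⊆ (W Δ (W ∩ Y))ᶜ.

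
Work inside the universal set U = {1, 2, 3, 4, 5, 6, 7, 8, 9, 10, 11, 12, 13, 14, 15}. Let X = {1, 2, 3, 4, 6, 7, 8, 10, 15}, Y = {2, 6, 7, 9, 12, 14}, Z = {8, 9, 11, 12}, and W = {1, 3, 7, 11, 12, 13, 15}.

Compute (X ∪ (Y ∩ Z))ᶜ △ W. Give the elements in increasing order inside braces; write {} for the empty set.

Y ∩ Z = {9, 12}
X ∪ (Y ∩ Z) = {1, 2, 3, 4, 6, 7, 8, 9, 10, 12, 15}
(X ∪ (Y ∩ Z))ᶜ = {5, 11, 13, 14}
(X ∪ (Y ∩ Z))ᶜ △ W = {1, 3, 5, 7, 12, 14, 15}

{1, 3, 5, 7, 12, 14, 15}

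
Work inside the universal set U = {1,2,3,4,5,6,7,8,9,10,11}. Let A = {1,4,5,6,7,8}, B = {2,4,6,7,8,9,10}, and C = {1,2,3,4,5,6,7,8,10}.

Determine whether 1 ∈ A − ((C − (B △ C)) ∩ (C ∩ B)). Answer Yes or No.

Yes

1 ∉ B and 1 ∈ C, so 1 ∈ B △ C
1 ∈ C and 1 ∈ (B △ C), so 1 ∉ C − (B △ C)
1 ∈ C and 1 ∉ B, so 1 ∉ C ∩ B
1 ∉ (C − (B △ C)) and 1 ∉ (C ∩ B), so 1 ∉ (C − (B △ C)) ∩ (C ∩ B)
1 ∈ A and 1 ∉ ((C − (B △ C)) ∩ (C ∩ B)), so 1 ∈ A − ((C − (B △ C)) ∩ (C ∩ B))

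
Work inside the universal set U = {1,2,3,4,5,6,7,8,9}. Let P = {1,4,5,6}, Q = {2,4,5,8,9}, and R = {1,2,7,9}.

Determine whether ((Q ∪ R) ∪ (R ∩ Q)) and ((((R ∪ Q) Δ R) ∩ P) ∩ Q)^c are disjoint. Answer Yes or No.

Q ∪ R = {1,2,4,5,7,8,9}
R ∩ Q = {2,9}
(Q ∪ R) ∪ (R ∩ Q) = {1,2,4,5,7,8,9}
R ∪ Q = {1,2,4,5,7,8,9}
(R ∪ Q) Δ R = {4,5,8}
((R ∪ Q) Δ R) ∩ P = {4,5}
(((R ∪ Q) Δ R) ∩ P) ∩ Q = {4,5}
((((R ∪ Q) Δ R) ∩ P) ∩ Q)^c = {1,2,3,6,7,8,9}
1 lies in both, so they are not disjoint.

No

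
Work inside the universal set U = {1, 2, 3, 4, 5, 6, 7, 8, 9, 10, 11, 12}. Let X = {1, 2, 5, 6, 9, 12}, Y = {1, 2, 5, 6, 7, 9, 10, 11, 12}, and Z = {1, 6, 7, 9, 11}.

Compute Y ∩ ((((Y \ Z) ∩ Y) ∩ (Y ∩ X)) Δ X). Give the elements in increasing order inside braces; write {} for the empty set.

Y \ Z = {2, 5, 10, 12}
(Y \ Z) ∩ Y = {2, 5, 10, 12}
Y ∩ X = {1, 2, 5, 6, 9, 12}
((Y \ Z) ∩ Y) ∩ (Y ∩ X) = {2, 5, 12}
(((Y \ Z) ∩ Y) ∩ (Y ∩ X)) Δ X = {1, 6, 9}
Y ∩ ((((Y \ Z) ∩ Y) ∩ (Y ∩ X)) Δ X) = {1, 6, 9}

{1, 6, 9}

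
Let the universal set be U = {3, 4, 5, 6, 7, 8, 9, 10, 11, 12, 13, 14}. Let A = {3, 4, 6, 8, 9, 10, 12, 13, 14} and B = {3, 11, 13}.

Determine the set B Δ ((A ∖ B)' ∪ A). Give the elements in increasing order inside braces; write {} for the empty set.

{4, 5, 6, 7, 8, 9, 10, 12, 14}

A ∖ B = {4, 6, 8, 9, 10, 12, 14}
(A ∖ B)' = {3, 5, 7, 11, 13}
(A ∖ B)' ∪ A = {3, 4, 5, 6, 7, 8, 9, 10, 11, 12, 13, 14}
B Δ ((A ∖ B)' ∪ A) = {4, 5, 6, 7, 8, 9, 10, 12, 14}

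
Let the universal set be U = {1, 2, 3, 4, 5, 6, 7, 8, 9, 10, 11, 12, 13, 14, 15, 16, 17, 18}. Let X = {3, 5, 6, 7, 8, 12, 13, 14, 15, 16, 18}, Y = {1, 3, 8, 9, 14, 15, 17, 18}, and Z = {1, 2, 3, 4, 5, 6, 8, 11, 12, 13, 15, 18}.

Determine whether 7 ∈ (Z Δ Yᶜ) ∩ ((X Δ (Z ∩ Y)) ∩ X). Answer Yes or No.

7 ∉ Y, so 7 ∈ Yᶜ
7 ∉ Z and 7 ∈ Yᶜ, so 7 ∈ Z Δ Yᶜ
7 ∉ Z and 7 ∉ Y, so 7 ∉ Z ∩ Y
7 ∈ X and 7 ∉ (Z ∩ Y), so 7 ∈ X Δ (Z ∩ Y)
7 ∈ (X Δ (Z ∩ Y)) and 7 ∈ X, so 7 ∈ (X Δ (Z ∩ Y)) ∩ X
7 ∈ (Z Δ Yᶜ) and 7 ∈ ((X Δ (Z ∩ Y)) ∩ X), so 7 ∈ (Z Δ Yᶜ) ∩ ((X Δ (Z ∩ Y)) ∩ X)

Yes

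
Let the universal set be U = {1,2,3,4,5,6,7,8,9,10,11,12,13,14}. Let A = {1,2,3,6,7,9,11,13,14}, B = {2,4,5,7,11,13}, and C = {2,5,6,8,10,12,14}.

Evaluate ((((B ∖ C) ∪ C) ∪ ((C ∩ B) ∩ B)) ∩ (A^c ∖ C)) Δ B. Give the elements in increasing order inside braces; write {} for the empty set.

{2,5,7,11,13}

B ∖ C = {4,7,11,13}
(B ∖ C) ∪ C = {2,4,5,6,7,8,10,11,12,13,14}
C ∩ B = {2,5}
(C ∩ B) ∩ B = {2,5}
((B ∖ C) ∪ C) ∪ ((C ∩ B) ∩ B) = {2,4,5,6,7,8,10,11,12,13,14}
A^c = {4,5,8,10,12}
A^c ∖ C = {4}
(((B ∖ C) ∪ C) ∪ ((C ∩ B) ∩ B)) ∩ (A^c ∖ C) = {4}
((((B ∖ C) ∪ C) ∪ ((C ∩ B) ∩ B)) ∩ (A^c ∖ C)) Δ B = {2,5,7,11,13}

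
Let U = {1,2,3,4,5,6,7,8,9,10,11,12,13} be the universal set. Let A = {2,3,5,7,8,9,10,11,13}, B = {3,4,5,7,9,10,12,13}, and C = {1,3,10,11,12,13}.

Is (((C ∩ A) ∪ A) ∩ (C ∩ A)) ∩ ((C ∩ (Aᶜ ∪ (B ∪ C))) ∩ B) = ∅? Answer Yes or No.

No

C ∩ A = {3,10,11,13}
(C ∩ A) ∪ A = {2,3,5,7,8,9,10,11,13}
((C ∩ A) ∪ A) ∩ (C ∩ A) = {3,10,11,13}
Aᶜ = {1,4,6,12}
B ∪ C = {1,3,4,5,7,9,10,11,12,13}
Aᶜ ∪ (B ∪ C) = {1,3,4,5,6,7,9,10,11,12,13}
C ∩ (Aᶜ ∪ (B ∪ C)) = {1,3,10,11,12,13}
(C ∩ (Aᶜ ∪ (B ∪ C))) ∩ B = {3,10,12,13}
3 lies in both, so they are not disjoint.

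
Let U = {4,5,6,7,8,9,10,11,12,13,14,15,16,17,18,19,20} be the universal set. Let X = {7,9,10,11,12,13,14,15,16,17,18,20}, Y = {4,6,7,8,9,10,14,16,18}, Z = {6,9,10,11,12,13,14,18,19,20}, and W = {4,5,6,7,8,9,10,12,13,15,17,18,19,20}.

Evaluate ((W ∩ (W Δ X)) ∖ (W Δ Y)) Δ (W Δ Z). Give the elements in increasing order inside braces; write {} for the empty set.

W Δ X = {4,5,6,8,11,14,16,19}
W ∩ (W Δ X) = {4,5,6,8,19}
W Δ Y = {5,12,13,14,15,16,17,19,20}
(W ∩ (W Δ X)) ∖ (W Δ Y) = {4,6,8}
W Δ Z = {4,5,7,8,11,14,15,17}
((W ∩ (W Δ X)) ∖ (W Δ Y)) Δ (W Δ Z) = {5,6,7,11,14,15,17}

{5,6,7,11,14,15,17}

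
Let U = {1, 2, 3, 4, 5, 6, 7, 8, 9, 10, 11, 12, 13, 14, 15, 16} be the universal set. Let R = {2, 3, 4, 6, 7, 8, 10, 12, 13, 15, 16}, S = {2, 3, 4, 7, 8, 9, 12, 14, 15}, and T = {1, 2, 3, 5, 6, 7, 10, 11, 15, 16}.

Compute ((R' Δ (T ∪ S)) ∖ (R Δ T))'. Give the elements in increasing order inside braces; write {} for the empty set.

{1, 4, 5, 8, 9, 11, 12, 13, 14}

R' = {1, 5, 9, 11, 14}
T ∪ S = {1, 2, 3, 4, 5, 6, 7, 8, 9, 10, 11, 12, 14, 15, 16}
R' Δ (T ∪ S) = {2, 3, 4, 6, 7, 8, 10, 12, 15, 16}
R Δ T = {1, 4, 5, 8, 11, 12, 13}
(R' Δ (T ∪ S)) ∖ (R Δ T) = {2, 3, 6, 7, 10, 15, 16}
((R' Δ (T ∪ S)) ∖ (R Δ T))' = {1, 4, 5, 8, 9, 11, 12, 13, 14}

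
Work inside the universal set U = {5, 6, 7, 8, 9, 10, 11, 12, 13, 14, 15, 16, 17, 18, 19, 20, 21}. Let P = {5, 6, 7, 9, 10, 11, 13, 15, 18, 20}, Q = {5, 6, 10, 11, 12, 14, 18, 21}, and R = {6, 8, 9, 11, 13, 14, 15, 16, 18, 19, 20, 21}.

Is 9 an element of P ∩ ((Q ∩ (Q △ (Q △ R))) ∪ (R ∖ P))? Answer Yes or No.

No

9 ∉ Q and 9 ∈ R, so 9 ∈ Q △ R
9 ∉ Q and 9 ∈ (Q △ R), so 9 ∈ Q △ (Q △ R)
9 ∉ Q and 9 ∈ (Q △ (Q △ R)), so 9 ∉ Q ∩ (Q △ (Q △ R))
9 ∈ R and 9 ∈ P, so 9 ∉ R ∖ P
9 ∉ (Q ∩ (Q △ (Q △ R))) and 9 ∉ (R ∖ P), so 9 ∉ (Q ∩ (Q △ (Q △ R))) ∪ (R ∖ P)
9 ∈ P and 9 ∉ ((Q ∩ (Q △ (Q △ R))) ∪ (R ∖ P)), so 9 ∉ P ∩ ((Q ∩ (Q △ (Q △ R))) ∪ (R ∖ P))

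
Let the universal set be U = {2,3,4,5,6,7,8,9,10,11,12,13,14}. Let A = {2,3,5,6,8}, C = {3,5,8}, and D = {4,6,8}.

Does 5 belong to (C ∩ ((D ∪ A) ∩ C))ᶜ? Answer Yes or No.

5 ∉ D and 5 ∈ A, so 5 ∈ D ∪ A
5 ∈ (D ∪ A) and 5 ∈ C, so 5 ∈ (D ∪ A) ∩ C
5 ∈ C and 5 ∈ ((D ∪ A) ∩ C), so 5 ∈ C ∩ ((D ∪ A) ∩ C)
5 ∉ (C ∩ ((D ∪ A) ∩ C))ᶜ since 5 ∈ (C ∩ ((D ∪ A) ∩ C))

No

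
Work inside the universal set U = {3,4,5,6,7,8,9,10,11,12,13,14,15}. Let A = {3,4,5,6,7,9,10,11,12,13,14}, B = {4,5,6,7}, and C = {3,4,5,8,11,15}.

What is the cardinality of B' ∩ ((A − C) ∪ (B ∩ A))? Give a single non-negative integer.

5

B' = {3,8,9,10,11,12,13,14,15}
A − C = {6,7,9,10,12,13,14}
B ∩ A = {4,5,6,7}
(A − C) ∪ (B ∩ A) = {4,5,6,7,9,10,12,13,14}
B' ∩ ((A − C) ∪ (B ∩ A)) = {9,10,12,13,14}
|B' ∩ ((A − C) ∪ (B ∩ A))| = 5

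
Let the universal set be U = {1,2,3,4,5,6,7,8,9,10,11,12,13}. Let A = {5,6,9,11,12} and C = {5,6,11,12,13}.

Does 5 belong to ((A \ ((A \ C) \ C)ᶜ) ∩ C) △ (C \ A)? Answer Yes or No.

5 ∈ A and 5 ∈ C, so 5 ∉ A \ C
5 ∉ (A \ C) and 5 ∈ C, so 5 ∉ (A \ C) \ C
5 ∈ ((A \ C) \ C)ᶜ since 5 ∉ ((A \ C) \ C)
5 ∈ A and 5 ∈ ((A \ C) \ C)ᶜ, so 5 ∉ A \ ((A \ C) \ C)ᶜ
5 ∉ (A \ ((A \ C) \ C)ᶜ) and 5 ∈ C, so 5 ∉ (A \ ((A \ C) \ C)ᶜ) ∩ C
5 ∈ C and 5 ∈ A, so 5 ∉ C \ A
5 ∉ ((A \ ((A \ C) \ C)ᶜ) ∩ C) and 5 ∉ (C \ A), so 5 ∉ ((A \ ((A \ C) \ C)ᶜ) ∩ C) △ (C \ A)

No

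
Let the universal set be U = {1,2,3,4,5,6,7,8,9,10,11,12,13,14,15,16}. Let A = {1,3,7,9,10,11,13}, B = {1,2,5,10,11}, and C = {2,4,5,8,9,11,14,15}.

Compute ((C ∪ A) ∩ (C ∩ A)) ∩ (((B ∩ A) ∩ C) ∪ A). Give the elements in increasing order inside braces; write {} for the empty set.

{9,11}

C ∪ A = {1,2,3,4,5,7,8,9,10,11,13,14,15}
C ∩ A = {9,11}
(C ∪ A) ∩ (C ∩ A) = {9,11}
B ∩ A = {1,10,11}
(B ∩ A) ∩ C = {11}
((B ∩ A) ∩ C) ∪ A = {1,3,7,9,10,11,13}
((C ∪ A) ∩ (C ∩ A)) ∩ (((B ∩ A) ∩ C) ∪ A) = {9,11}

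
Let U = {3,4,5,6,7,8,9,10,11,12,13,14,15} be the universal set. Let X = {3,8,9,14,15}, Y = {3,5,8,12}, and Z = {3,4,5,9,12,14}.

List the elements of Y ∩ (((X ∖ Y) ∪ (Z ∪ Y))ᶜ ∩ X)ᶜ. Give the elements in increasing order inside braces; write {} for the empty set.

{3,5,8,12}

X ∖ Y = {9,14,15}
Z ∪ Y = {3,4,5,8,9,12,14}
(X ∖ Y) ∪ (Z ∪ Y) = {3,4,5,8,9,12,14,15}
((X ∖ Y) ∪ (Z ∪ Y))ᶜ = {6,7,10,11,13}
((X ∖ Y) ∪ (Z ∪ Y))ᶜ ∩ X = {}
(((X ∖ Y) ∪ (Z ∪ Y))ᶜ ∩ X)ᶜ = {3,4,5,6,7,8,9,10,11,12,13,14,15}
Y ∩ (((X ∖ Y) ∪ (Z ∪ Y))ᶜ ∩ X)ᶜ = {3,5,8,12}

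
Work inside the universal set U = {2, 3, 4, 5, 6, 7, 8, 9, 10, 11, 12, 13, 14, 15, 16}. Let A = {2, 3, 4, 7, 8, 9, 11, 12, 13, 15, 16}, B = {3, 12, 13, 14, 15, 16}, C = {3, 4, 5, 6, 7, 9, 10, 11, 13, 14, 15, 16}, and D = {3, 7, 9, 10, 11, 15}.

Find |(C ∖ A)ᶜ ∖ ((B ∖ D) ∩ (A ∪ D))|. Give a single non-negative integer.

C ∖ A = {5, 6, 10, 14}
(C ∖ A)ᶜ = {2, 3, 4, 7, 8, 9, 11, 12, 13, 15, 16}
B ∖ D = {12, 13, 14, 16}
A ∪ D = {2, 3, 4, 7, 8, 9, 10, 11, 12, 13, 15, 16}
(B ∖ D) ∩ (A ∪ D) = {12, 13, 16}
(C ∖ A)ᶜ ∖ ((B ∖ D) ∩ (A ∪ D)) = {2, 3, 4, 7, 8, 9, 11, 15}
|(C ∖ A)ᶜ ∖ ((B ∖ D) ∩ (A ∪ D))| = 8

8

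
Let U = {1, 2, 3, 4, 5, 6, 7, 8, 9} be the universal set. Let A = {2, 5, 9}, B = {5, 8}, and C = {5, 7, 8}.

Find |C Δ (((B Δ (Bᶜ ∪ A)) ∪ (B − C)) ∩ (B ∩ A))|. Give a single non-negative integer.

3

Bᶜ = {1, 2, 3, 4, 6, 7, 9}
Bᶜ ∪ A = {1, 2, 3, 4, 5, 6, 7, 9}
B Δ (Bᶜ ∪ A) = {1, 2, 3, 4, 6, 7, 8, 9}
B − C = {}
(B Δ (Bᶜ ∪ A)) ∪ (B − C) = {1, 2, 3, 4, 6, 7, 8, 9}
B ∩ A = {5}
((B Δ (Bᶜ ∪ A)) ∪ (B − C)) ∩ (B ∩ A) = {}
C Δ (((B Δ (Bᶜ ∪ A)) ∪ (B − C)) ∩ (B ∩ A)) = {5, 7, 8}
|C Δ (((B Δ (Bᶜ ∪ A)) ∪ (B − C)) ∩ (B ∩ A))| = 3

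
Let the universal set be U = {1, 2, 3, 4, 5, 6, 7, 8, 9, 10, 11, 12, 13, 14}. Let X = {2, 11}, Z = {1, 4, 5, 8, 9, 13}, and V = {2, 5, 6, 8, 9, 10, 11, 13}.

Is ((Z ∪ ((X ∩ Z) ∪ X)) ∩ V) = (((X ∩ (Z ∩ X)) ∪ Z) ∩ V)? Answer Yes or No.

No

X ∩ Z = {}
(X ∩ Z) ∪ X = {2, 11}
Z ∪ ((X ∩ Z) ∪ X) = {1, 2, 4, 5, 8, 9, 11, 13}
(Z ∪ ((X ∩ Z) ∪ X)) ∩ V = {2, 5, 8, 9, 11, 13}
Z ∩ X = {}
X ∩ (Z ∩ X) = {}
(X ∩ (Z ∩ X)) ∪ Z = {1, 4, 5, 8, 9, 13}
((X ∩ (Z ∩ X)) ∪ Z) ∩ V = {5, 8, 9, 13}
2 ∈ (Z ∪ ((X ∩ Z) ∪ X)) ∩ V but 2 ∉ ((X ∩ (Z ∩ X)) ∪ Z) ∩ V, so they differ.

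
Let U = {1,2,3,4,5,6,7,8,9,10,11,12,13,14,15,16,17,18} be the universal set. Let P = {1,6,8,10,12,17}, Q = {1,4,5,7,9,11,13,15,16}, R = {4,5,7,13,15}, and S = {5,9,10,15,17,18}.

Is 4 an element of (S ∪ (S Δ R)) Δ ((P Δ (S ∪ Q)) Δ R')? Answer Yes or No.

No

4 ∉ S and 4 ∈ R, so 4 ∈ S Δ R
4 ∉ S and 4 ∈ (S Δ R), so 4 ∈ S ∪ (S Δ R)
4 ∉ S and 4 ∈ Q, so 4 ∈ S ∪ Q
4 ∉ P and 4 ∈ (S ∪ Q), so 4 ∈ P Δ (S ∪ Q)
4 ∈ R, so 4 ∉ R'
4 ∈ (P Δ (S ∪ Q)) and 4 ∉ R', so 4 ∈ (P Δ (S ∪ Q)) Δ R'
4 ∈ (S ∪ (S Δ R)) and 4 ∈ ((P Δ (S ∪ Q)) Δ R'), so 4 ∉ (S ∪ (S Δ R)) Δ ((P Δ (S ∪ Q)) Δ R')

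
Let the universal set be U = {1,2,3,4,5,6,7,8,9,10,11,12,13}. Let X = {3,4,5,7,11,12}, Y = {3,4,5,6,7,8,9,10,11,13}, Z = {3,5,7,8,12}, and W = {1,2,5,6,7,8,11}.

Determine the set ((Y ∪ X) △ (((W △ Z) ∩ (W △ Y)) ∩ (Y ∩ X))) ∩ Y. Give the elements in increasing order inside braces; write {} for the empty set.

{4,5,6,7,8,9,10,11,13}

Y ∪ X = {3,4,5,6,7,8,9,10,11,12,13}
W △ Z = {1,2,3,6,11,12}
W △ Y = {1,2,3,4,9,10,13}
(W △ Z) ∩ (W △ Y) = {1,2,3}
Y ∩ X = {3,4,5,7,11}
((W △ Z) ∩ (W △ Y)) ∩ (Y ∩ X) = {3}
(Y ∪ X) △ (((W △ Z) ∩ (W △ Y)) ∩ (Y ∩ X)) = {4,5,6,7,8,9,10,11,12,13}
((Y ∪ X) △ (((W △ Z) ∩ (W △ Y)) ∩ (Y ∩ X))) ∩ Y = {4,5,6,7,8,9,10,11,13}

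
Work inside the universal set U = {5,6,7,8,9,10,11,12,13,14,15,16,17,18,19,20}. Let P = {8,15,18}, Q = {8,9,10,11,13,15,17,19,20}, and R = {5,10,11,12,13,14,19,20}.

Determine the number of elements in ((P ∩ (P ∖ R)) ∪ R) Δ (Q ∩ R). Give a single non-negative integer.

P ∖ R = {8,15,18}
P ∩ (P ∖ R) = {8,15,18}
(P ∩ (P ∖ R)) ∪ R = {5,8,10,11,12,13,14,15,18,19,20}
Q ∩ R = {10,11,13,19,20}
((P ∩ (P ∖ R)) ∪ R) Δ (Q ∩ R) = {5,8,12,14,15,18}
|((P ∩ (P ∖ R)) ∪ R) Δ (Q ∩ R)| = 6

6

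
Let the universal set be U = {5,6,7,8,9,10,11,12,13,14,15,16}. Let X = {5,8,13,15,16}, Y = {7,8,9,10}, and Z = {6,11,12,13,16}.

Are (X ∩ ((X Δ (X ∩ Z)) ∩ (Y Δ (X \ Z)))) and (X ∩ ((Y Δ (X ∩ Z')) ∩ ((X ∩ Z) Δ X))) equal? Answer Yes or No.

Yes

X ∩ Z = {13,16}
X Δ (X ∩ Z) = {5,8,15}
X \ Z = {5,8,15}
Y Δ (X \ Z) = {5,7,9,10,15}
(X Δ (X ∩ Z)) ∩ (Y Δ (X \ Z)) = {5,15}
X ∩ ((X Δ (X ∩ Z)) ∩ (Y Δ (X \ Z))) = {5,15}
Z' = {5,7,8,9,10,14,15}
X ∩ Z' = {5,8,15}
Y Δ (X ∩ Z') = {5,7,9,10,15}
(X ∩ Z) Δ X = {5,8,15}
(Y Δ (X ∩ Z')) ∩ ((X ∩ Z) Δ X) = {5,15}
X ∩ ((Y Δ (X ∩ Z')) ∩ ((X ∩ Z) Δ X)) = {5,15}
Both equal {5,15}, so X ∩ ((X Δ (X ∩ Z)) ∩ (Y Δ (X \ Z))) = X ∩ ((Y Δ (X ∩ Z')) ∩ ((X ∩ Z) Δ X)).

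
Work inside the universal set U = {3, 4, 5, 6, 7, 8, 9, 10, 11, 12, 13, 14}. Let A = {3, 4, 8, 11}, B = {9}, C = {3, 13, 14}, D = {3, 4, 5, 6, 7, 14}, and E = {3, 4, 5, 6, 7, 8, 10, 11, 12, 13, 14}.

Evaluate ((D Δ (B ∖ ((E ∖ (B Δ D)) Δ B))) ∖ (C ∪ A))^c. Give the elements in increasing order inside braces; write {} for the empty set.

B Δ D = {3, 4, 5, 6, 7, 9, 14}
E ∖ (B Δ D) = {8, 10, 11, 12, 13}
(E ∖ (B Δ D)) Δ B = {8, 9, 10, 11, 12, 13}
B ∖ ((E ∖ (B Δ D)) Δ B) = {}
D Δ (B ∖ ((E ∖ (B Δ D)) Δ B)) = {3, 4, 5, 6, 7, 14}
C ∪ A = {3, 4, 8, 11, 13, 14}
(D Δ (B ∖ ((E ∖ (B Δ D)) Δ B))) ∖ (C ∪ A) = {5, 6, 7}
((D Δ (B ∖ ((E ∖ (B Δ D)) Δ B))) ∖ (C ∪ A))^c = {3, 4, 8, 9, 10, 11, 12, 13, 14}

{3, 4, 8, 9, 10, 11, 12, 13, 14}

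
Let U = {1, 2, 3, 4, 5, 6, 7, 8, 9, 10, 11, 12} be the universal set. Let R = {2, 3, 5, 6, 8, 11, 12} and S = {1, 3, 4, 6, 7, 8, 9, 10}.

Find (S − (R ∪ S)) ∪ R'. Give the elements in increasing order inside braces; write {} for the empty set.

{1, 4, 7, 9, 10}

R ∪ S = {1, 2, 3, 4, 5, 6, 7, 8, 9, 10, 11, 12}
S − (R ∪ S) = {}
R' = {1, 4, 7, 9, 10}
(S − (R ∪ S)) ∪ R' = {1, 4, 7, 9, 10}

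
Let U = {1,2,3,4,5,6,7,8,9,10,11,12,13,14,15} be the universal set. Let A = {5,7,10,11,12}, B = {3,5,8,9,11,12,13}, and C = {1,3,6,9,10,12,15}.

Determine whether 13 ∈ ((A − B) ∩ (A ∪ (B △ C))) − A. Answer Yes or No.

13 ∉ A and 13 ∈ B, so 13 ∉ A − B
13 ∈ B and 13 ∉ C, so 13 ∈ B △ C
13 ∉ A and 13 ∈ (B △ C), so 13 ∈ A ∪ (B △ C)
13 ∉ (A − B) and 13 ∈ (A ∪ (B △ C)), so 13 ∉ (A − B) ∩ (A ∪ (B △ C))
13 ∉ ((A − B) ∩ (A ∪ (B △ C))) and 13 ∉ A, so 13 ∉ ((A − B) ∩ (A ∪ (B △ C))) − A

No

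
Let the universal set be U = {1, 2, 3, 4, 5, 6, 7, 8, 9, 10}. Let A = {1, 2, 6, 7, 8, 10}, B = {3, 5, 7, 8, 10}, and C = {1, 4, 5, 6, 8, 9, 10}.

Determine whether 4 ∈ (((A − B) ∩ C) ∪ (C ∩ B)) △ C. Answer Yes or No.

4 ∉ A and 4 ∉ B, so 4 ∉ A − B
4 ∉ (A − B) and 4 ∈ C, so 4 ∉ (A − B) ∩ C
4 ∈ C and 4 ∉ B, so 4 ∉ C ∩ B
4 ∉ ((A − B) ∩ C) and 4 ∉ (C ∩ B), so 4 ∉ ((A − B) ∩ C) ∪ (C ∩ B)
4 ∉ (((A − B) ∩ C) ∪ (C ∩ B)) and 4 ∈ C, so 4 ∈ (((A − B) ∩ C) ∪ (C ∩ B)) △ C

Yes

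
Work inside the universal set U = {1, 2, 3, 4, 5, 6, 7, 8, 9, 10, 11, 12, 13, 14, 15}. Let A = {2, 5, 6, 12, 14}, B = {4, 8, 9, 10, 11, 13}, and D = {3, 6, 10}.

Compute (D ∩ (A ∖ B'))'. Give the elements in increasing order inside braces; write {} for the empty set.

{1, 2, 3, 4, 5, 6, 7, 8, 9, 10, 11, 12, 13, 14, 15}

B' = {1, 2, 3, 5, 6, 7, 12, 14, 15}
A ∖ B' = {}
D ∩ (A ∖ B') = {}
(D ∩ (A ∖ B'))' = {1, 2, 3, 4, 5, 6, 7, 8, 9, 10, 11, 12, 13, 14, 15}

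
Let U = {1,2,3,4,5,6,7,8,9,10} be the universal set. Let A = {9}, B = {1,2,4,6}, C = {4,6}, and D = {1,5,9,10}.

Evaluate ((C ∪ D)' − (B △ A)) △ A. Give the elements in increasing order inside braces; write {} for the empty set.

C ∪ D = {1,4,5,6,9,10}
(C ∪ D)' = {2,3,7,8}
B △ A = {1,2,4,6,9}
(C ∪ D)' − (B △ A) = {3,7,8}
((C ∪ D)' − (B △ A)) △ A = {3,7,8,9}

{3,7,8,9}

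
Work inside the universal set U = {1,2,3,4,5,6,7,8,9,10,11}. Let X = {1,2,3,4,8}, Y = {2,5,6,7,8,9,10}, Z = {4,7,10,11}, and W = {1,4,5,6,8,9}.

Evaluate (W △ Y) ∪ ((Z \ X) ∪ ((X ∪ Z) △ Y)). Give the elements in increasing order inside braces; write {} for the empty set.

{1,2,3,4,5,6,7,9,10,11}

W △ Y = {1,2,4,7,10}
Z \ X = {7,10,11}
X ∪ Z = {1,2,3,4,7,8,10,11}
(X ∪ Z) △ Y = {1,3,4,5,6,9,11}
(Z \ X) ∪ ((X ∪ Z) △ Y) = {1,3,4,5,6,7,9,10,11}
(W △ Y) ∪ ((Z \ X) ∪ ((X ∪ Z) △ Y)) = {1,2,3,4,5,6,7,9,10,11}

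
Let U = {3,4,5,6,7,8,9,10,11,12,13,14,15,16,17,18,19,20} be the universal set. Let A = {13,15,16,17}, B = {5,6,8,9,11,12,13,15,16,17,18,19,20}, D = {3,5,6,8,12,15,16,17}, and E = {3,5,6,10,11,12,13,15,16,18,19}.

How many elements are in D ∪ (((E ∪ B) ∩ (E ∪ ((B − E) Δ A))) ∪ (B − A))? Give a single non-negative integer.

15

E ∪ B = {3,5,6,8,9,10,11,12,13,15,16,17,18,19,20}
B − E = {8,9,17,20}
(B − E) Δ A = {8,9,13,15,16,20}
E ∪ ((B − E) Δ A) = {3,5,6,8,9,10,11,12,13,15,16,18,19,20}
(E ∪ B) ∩ (E ∪ ((B − E) Δ A)) = {3,5,6,8,9,10,11,12,13,15,16,18,19,20}
B − A = {5,6,8,9,11,12,18,19,20}
((E ∪ B) ∩ (E ∪ ((B − E) Δ A))) ∪ (B − A) = {3,5,6,8,9,10,11,12,13,15,16,18,19,20}
D ∪ (((E ∪ B) ∩ (E ∪ ((B − E) Δ A))) ∪ (B − A)) = {3,5,6,8,9,10,11,12,13,15,16,17,18,19,20}
|D ∪ (((E ∪ B) ∩ (E ∪ ((B − E) Δ A))) ∪ (B − A))| = 15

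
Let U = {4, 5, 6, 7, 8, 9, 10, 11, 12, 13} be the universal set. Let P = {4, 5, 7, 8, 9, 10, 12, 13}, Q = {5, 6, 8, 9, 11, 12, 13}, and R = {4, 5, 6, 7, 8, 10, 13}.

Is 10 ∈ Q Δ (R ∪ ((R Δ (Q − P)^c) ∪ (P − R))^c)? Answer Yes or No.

10 ∉ Q and 10 ∈ P, so 10 ∉ Q − P
10 ∈ (Q − P)^c since 10 ∉ (Q − P)
10 ∈ R and 10 ∈ (Q − P)^c, so 10 ∉ R Δ (Q − P)^c
10 ∈ P and 10 ∈ R, so 10 ∉ P − R
10 ∉ (R Δ (Q − P)^c) and 10 ∉ (P − R), so 10 ∉ (R Δ (Q − P)^c) ∪ (P − R)
10 ∈ ((R Δ (Q − P)^c) ∪ (P − R))^c since 10 ∉ ((R Δ (Q − P)^c) ∪ (P − R))
10 ∈ R and 10 ∈ ((R Δ (Q − P)^c) ∪ (P − R))^c, so 10 ∈ R ∪ ((R Δ (Q − P)^c) ∪ (P − R))^c
10 ∉ Q and 10 ∈ (R ∪ ((R Δ (Q − P)^c) ∪ (P − R))^c), so 10 ∈ Q Δ (R ∪ ((R Δ (Q − P)^c) ∪ (P − R))^c)

Yes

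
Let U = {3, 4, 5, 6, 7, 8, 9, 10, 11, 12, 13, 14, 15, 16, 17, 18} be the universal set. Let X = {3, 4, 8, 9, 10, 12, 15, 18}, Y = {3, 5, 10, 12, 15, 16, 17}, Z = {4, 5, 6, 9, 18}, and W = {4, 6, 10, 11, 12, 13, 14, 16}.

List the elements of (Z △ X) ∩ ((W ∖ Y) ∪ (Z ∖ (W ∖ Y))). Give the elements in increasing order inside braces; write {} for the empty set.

Z △ X = {3, 5, 6, 8, 10, 12, 15}
W ∖ Y = {4, 6, 11, 13, 14}
Z ∖ (W ∖ Y) = {5, 9, 18}
(W ∖ Y) ∪ (Z ∖ (W ∖ Y)) = {4, 5, 6, 9, 11, 13, 14, 18}
(Z △ X) ∩ ((W ∖ Y) ∪ (Z ∖ (W ∖ Y))) = {5, 6}

{5, 6}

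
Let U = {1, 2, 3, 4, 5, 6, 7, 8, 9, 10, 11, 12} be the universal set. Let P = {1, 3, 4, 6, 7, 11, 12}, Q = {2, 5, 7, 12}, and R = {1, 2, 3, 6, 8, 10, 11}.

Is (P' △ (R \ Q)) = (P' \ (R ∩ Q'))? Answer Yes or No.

P' = {2, 5, 8, 9, 10}
R \ Q = {1, 3, 6, 8, 10, 11}
P' △ (R \ Q) = {1, 2, 3, 5, 6, 9, 11}
Q' = {1, 3, 4, 6, 8, 9, 10, 11}
R ∩ Q' = {1, 3, 6, 8, 10, 11}
P' \ (R ∩ Q') = {2, 5, 9}
1 ∈ P' △ (R \ Q) but 1 ∉ P' \ (R ∩ Q'), so they differ.

No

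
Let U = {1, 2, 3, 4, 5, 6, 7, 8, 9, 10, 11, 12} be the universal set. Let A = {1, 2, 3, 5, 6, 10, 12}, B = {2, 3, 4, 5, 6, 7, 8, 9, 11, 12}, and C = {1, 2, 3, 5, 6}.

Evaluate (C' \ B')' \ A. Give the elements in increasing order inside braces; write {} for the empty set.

C' = {4, 7, 8, 9, 10, 11, 12}
B' = {1, 10}
C' \ B' = {4, 7, 8, 9, 11, 12}
(C' \ B')' = {1, 2, 3, 5, 6, 10}
(C' \ B')' \ A = {}

{}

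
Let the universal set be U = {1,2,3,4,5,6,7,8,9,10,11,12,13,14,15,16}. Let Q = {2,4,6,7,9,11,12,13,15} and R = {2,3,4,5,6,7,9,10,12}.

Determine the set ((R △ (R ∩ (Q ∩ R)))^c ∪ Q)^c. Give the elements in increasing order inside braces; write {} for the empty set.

{3,5,10}

Q ∩ R = {2,4,6,7,9,12}
R ∩ (Q ∩ R) = {2,4,6,7,9,12}
R △ (R ∩ (Q ∩ R)) = {3,5,10}
(R △ (R ∩ (Q ∩ R)))^c = {1,2,4,6,7,8,9,11,12,13,14,15,16}
(R △ (R ∩ (Q ∩ R)))^c ∪ Q = {1,2,4,6,7,8,9,11,12,13,14,15,16}
((R △ (R ∩ (Q ∩ R)))^c ∪ Q)^c = {3,5,10}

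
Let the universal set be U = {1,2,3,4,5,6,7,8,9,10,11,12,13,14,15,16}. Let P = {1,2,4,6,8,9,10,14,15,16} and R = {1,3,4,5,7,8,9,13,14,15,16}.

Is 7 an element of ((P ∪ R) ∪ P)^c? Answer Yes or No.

7 ∉ P and 7 ∈ R, so 7 ∈ P ∪ R
7 ∈ (P ∪ R) and 7 ∉ P, so 7 ∈ (P ∪ R) ∪ P
7 ∉ ((P ∪ R) ∪ P)^c since 7 ∈ ((P ∪ R) ∪ P)

No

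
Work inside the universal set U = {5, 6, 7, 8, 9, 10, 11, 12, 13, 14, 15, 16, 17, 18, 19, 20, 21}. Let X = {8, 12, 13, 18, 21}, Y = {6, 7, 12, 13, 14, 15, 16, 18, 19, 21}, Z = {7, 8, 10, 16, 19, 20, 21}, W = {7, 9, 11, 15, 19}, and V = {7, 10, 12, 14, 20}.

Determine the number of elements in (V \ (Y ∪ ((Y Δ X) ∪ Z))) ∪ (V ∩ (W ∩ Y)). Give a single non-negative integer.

1

Y Δ X = {6, 7, 8, 14, 15, 16, 19}
(Y Δ X) ∪ Z = {6, 7, 8, 10, 14, 15, 16, 19, 20, 21}
Y ∪ ((Y Δ X) ∪ Z) = {6, 7, 8, 10, 12, 13, 14, 15, 16, 18, 19, 20, 21}
V \ (Y ∪ ((Y Δ X) ∪ Z)) = {}
W ∩ Y = {7, 15, 19}
V ∩ (W ∩ Y) = {7}
(V \ (Y ∪ ((Y Δ X) ∪ Z))) ∪ (V ∩ (W ∩ Y)) = {7}
|(V \ (Y ∪ ((Y Δ X) ∪ Z))) ∪ (V ∩ (W ∩ Y))| = 1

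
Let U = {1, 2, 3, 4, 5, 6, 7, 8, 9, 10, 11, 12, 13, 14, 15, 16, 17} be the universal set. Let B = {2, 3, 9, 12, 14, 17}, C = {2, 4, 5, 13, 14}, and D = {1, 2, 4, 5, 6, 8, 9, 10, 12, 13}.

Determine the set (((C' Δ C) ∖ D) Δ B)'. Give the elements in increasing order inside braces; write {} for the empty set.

C' = {1, 3, 6, 7, 8, 9, 10, 11, 12, 15, 16, 17}
C' Δ C = {1, 2, 3, 4, 5, 6, 7, 8, 9, 10, 11, 12, 13, 14, 15, 16, 17}
(C' Δ C) ∖ D = {3, 7, 11, 14, 15, 16, 17}
((C' Δ C) ∖ D) Δ B = {2, 7, 9, 11, 12, 15, 16}
(((C' Δ C) ∖ D) Δ B)' = {1, 3, 4, 5, 6, 8, 10, 13, 14, 17}

{1, 3, 4, 5, 6, 8, 10, 13, 14, 17}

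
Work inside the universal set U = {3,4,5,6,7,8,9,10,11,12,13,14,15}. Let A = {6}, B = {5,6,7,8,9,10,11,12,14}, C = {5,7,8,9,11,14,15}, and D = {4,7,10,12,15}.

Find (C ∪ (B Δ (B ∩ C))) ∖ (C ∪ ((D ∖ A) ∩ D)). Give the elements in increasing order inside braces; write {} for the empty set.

B ∩ C = {5,7,8,9,11,14}
B Δ (B ∩ C) = {6,10,12}
C ∪ (B Δ (B ∩ C)) = {5,6,7,8,9,10,11,12,14,15}
D ∖ A = {4,7,10,12,15}
(D ∖ A) ∩ D = {4,7,10,12,15}
C ∪ ((D ∖ A) ∩ D) = {4,5,7,8,9,10,11,12,14,15}
(C ∪ (B Δ (B ∩ C))) ∖ (C ∪ ((D ∖ A) ∩ D)) = {6}

{6}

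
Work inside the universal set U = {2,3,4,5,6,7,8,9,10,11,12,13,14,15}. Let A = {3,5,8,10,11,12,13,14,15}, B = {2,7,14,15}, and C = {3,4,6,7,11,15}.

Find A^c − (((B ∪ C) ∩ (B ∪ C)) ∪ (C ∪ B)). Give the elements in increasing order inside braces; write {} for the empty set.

A^c = {2,4,6,7,9}
B ∪ C = {2,3,4,6,7,11,14,15}
(B ∪ C) ∩ (B ∪ C) = {2,3,4,6,7,11,14,15}
C ∪ B = {2,3,4,6,7,11,14,15}
((B ∪ C) ∩ (B ∪ C)) ∪ (C ∪ B) = {2,3,4,6,7,11,14,15}
A^c − (((B ∪ C) ∩ (B ∪ C)) ∪ (C ∪ B)) = {9}

{9}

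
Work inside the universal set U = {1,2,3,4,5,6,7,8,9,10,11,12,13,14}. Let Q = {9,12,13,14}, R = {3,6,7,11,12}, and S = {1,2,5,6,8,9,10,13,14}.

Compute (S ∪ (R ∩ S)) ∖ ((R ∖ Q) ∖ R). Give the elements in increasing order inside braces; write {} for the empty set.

R ∩ S = {6}
S ∪ (R ∩ S) = {1,2,5,6,8,9,10,13,14}
R ∖ Q = {3,6,7,11}
(R ∖ Q) ∖ R = {}
(S ∪ (R ∩ S)) ∖ ((R ∖ Q) ∖ R) = {1,2,5,6,8,9,10,13,14}

{1,2,5,6,8,9,10,13,14}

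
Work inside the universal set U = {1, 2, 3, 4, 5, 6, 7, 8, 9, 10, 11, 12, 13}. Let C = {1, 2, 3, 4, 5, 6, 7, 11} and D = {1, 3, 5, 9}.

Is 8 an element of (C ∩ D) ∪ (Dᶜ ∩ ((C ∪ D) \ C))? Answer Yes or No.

8 ∉ C and 8 ∉ D, so 8 ∉ C ∩ D
8 ∉ D, so 8 ∈ Dᶜ
8 ∉ C and 8 ∉ D, so 8 ∉ C ∪ D
8 ∉ (C ∪ D) and 8 ∉ C, so 8 ∉ (C ∪ D) \ C
8 ∈ Dᶜ and 8 ∉ ((C ∪ D) \ C), so 8 ∉ Dᶜ ∩ ((C ∪ D) \ C)
8 ∉ (C ∩ D) and 8 ∉ (Dᶜ ∩ ((C ∪ D) \ C)), so 8 ∉ (C ∩ D) ∪ (Dᶜ ∩ ((C ∪ D) \ C))

No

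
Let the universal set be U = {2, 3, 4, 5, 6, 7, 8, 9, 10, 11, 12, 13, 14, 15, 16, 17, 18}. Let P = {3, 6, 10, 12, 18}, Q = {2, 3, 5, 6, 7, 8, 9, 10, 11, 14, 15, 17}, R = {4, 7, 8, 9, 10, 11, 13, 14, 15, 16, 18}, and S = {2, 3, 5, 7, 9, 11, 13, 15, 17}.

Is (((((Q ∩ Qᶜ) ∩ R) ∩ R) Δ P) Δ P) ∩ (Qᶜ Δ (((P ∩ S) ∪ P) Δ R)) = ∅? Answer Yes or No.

Qᶜ = {4, 12, 13, 16, 18}
Q ∩ Qᶜ = {}
(Q ∩ Qᶜ) ∩ R = {}
((Q ∩ Qᶜ) ∩ R) ∩ R = {}
(((Q ∩ Qᶜ) ∩ R) ∩ R) Δ P = {3, 6, 10, 12, 18}
((((Q ∩ Qᶜ) ∩ R) ∩ R) Δ P) Δ P = {}
P ∩ S = {3}
(P ∩ S) ∪ P = {3, 6, 10, 12, 18}
((P ∩ S) ∪ P) Δ R = {3, 4, 6, 7, 8, 9, 11, 12, 13, 14, 15, 16}
Qᶜ Δ (((P ∩ S) ∪ P) Δ R) = {3, 6, 7, 8, 9, 11, 14, 15, 18}
{} and {3, 6, 7, 8, 9, 11, 14, 15, 18} share no elements.

Yes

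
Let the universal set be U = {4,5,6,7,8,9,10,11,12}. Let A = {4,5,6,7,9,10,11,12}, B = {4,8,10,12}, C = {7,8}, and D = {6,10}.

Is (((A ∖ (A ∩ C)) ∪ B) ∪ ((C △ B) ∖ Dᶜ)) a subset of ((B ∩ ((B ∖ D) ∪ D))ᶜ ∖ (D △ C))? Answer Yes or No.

No

A ∩ C = {7}
A ∖ (A ∩ C) = {4,5,6,9,10,11,12}
(A ∖ (A ∩ C)) ∪ B = {4,5,6,8,9,10,11,12}
C △ B = {4,7,10,12}
Dᶜ = {4,5,7,8,9,11,12}
(C △ B) ∖ Dᶜ = {10}
((A ∖ (A ∩ C)) ∪ B) ∪ ((C △ B) ∖ Dᶜ) = {4,5,6,8,9,10,11,12}
B ∖ D = {4,8,12}
(B ∖ D) ∪ D = {4,6,8,10,12}
B ∩ ((B ∖ D) ∪ D) = {4,8,10,12}
(B ∩ ((B ∖ D) ∪ D))ᶜ = {5,6,7,9,11}
D △ C = {6,7,8,10}
(B ∩ ((B ∖ D) ∪ D))ᶜ ∖ (D △ C) = {5,9,11}
4 ∈ ((A ∖ (A ∩ C)) ∪ B) ∪ ((C △ B) ∖ Dᶜ) but 4 ∉ (B ∩ ((B ∖ D) ∪ D))ᶜ ∖ (D △ C), so the inclusion fails.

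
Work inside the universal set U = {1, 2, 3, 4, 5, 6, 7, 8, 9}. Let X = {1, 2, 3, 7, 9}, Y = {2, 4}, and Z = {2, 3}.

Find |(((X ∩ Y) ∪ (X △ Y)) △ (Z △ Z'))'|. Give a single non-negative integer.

X ∩ Y = {2}
X △ Y = {1, 3, 4, 7, 9}
(X ∩ Y) ∪ (X △ Y) = {1, 2, 3, 4, 7, 9}
Z' = {1, 4, 5, 6, 7, 8, 9}
Z △ Z' = {1, 2, 3, 4, 5, 6, 7, 8, 9}
((X ∩ Y) ∪ (X △ Y)) △ (Z △ Z') = {5, 6, 8}
(((X ∩ Y) ∪ (X △ Y)) △ (Z △ Z'))' = {1, 2, 3, 4, 7, 9}
|(((X ∩ Y) ∪ (X △ Y)) △ (Z △ Z'))'| = 6

6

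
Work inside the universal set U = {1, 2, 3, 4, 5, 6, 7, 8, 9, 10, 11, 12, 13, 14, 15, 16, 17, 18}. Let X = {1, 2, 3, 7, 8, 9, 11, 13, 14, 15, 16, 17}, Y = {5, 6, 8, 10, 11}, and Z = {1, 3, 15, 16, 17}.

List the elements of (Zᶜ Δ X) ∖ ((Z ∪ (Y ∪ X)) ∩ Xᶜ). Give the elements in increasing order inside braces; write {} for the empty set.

Zᶜ = {2, 4, 5, 6, 7, 8, 9, 10, 11, 12, 13, 14, 18}
Zᶜ Δ X = {1, 3, 4, 5, 6, 10, 12, 15, 16, 17, 18}
Y ∪ X = {1, 2, 3, 5, 6, 7, 8, 9, 10, 11, 13, 14, 15, 16, 17}
Z ∪ (Y ∪ X) = {1, 2, 3, 5, 6, 7, 8, 9, 10, 11, 13, 14, 15, 16, 17}
Xᶜ = {4, 5, 6, 10, 12, 18}
(Z ∪ (Y ∪ X)) ∩ Xᶜ = {5, 6, 10}
(Zᶜ Δ X) ∖ ((Z ∪ (Y ∪ X)) ∩ Xᶜ) = {1, 3, 4, 12, 15, 16, 17, 18}

{1, 3, 4, 12, 15, 16, 17, 18}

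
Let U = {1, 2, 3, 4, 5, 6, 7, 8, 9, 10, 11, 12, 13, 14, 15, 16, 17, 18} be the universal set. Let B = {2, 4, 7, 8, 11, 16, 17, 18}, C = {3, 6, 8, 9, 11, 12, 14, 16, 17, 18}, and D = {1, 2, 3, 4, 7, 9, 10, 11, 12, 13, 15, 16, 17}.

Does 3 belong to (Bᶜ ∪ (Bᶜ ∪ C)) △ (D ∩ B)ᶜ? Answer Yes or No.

No

3 ∉ B, so 3 ∈ Bᶜ
3 ∉ B, so 3 ∈ Bᶜ
3 ∈ Bᶜ and 3 ∈ C, so 3 ∈ Bᶜ ∪ C
3 ∈ Bᶜ and 3 ∈ (Bᶜ ∪ C), so 3 ∈ Bᶜ ∪ (Bᶜ ∪ C)
3 ∈ D and 3 ∉ B, so 3 ∉ D ∩ B
3 ∈ (D ∩ B)ᶜ since 3 ∉ (D ∩ B)
3 ∈ (Bᶜ ∪ (Bᶜ ∪ C)) and 3 ∈ (D ∩ B)ᶜ, so 3 ∉ (Bᶜ ∪ (Bᶜ ∪ C)) △ (D ∩ B)ᶜ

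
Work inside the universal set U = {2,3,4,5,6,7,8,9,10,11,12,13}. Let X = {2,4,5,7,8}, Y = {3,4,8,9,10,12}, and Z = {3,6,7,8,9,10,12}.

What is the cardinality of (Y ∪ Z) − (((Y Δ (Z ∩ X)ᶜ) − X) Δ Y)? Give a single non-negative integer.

Y ∪ Z = {3,4,6,7,8,9,10,12}
Z ∩ X = {7,8}
(Z ∩ X)ᶜ = {2,3,4,5,6,9,10,11,12,13}
Y Δ (Z ∩ X)ᶜ = {2,5,6,8,11,13}
(Y Δ (Z ∩ X)ᶜ) − X = {6,11,13}
((Y Δ (Z ∩ X)ᶜ) − X) Δ Y = {3,4,6,8,9,10,11,12,13}
(Y ∪ Z) − (((Y Δ (Z ∩ X)ᶜ) − X) Δ Y) = {7}
|(Y ∪ Z) − (((Y Δ (Z ∩ X)ᶜ) − X) Δ Y)| = 1

1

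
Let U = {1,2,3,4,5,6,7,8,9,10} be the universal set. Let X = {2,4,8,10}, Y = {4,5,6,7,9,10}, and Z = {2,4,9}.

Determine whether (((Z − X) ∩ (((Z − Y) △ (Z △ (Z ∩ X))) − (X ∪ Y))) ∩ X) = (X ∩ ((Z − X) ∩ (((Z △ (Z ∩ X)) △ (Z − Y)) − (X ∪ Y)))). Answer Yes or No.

Yes

Z − X = {9}
Z − Y = {2}
Z ∩ X = {2,4}
Z △ (Z ∩ X) = {9}
(Z − Y) △ (Z △ (Z ∩ X)) = {2,9}
X ∪ Y = {2,4,5,6,7,8,9,10}
((Z − Y) △ (Z △ (Z ∩ X))) − (X ∪ Y) = {}
(Z − X) ∩ (((Z − Y) △ (Z △ (Z ∩ X))) − (X ∪ Y)) = {}
((Z − X) ∩ (((Z − Y) △ (Z △ (Z ∩ X))) − (X ∪ Y))) ∩ X = {}
(Z △ (Z ∩ X)) △ (Z − Y) = {2,9}
((Z △ (Z ∩ X)) △ (Z − Y)) − (X ∪ Y) = {}
(Z − X) ∩ (((Z △ (Z ∩ X)) △ (Z − Y)) − (X ∪ Y)) = {}
X ∩ ((Z − X) ∩ (((Z △ (Z ∩ X)) △ (Z − Y)) − (X ∪ Y))) = {}
Both equal {}, so ((Z − X) ∩ (((Z − Y) △ (Z △ (Z ∩ X))) − (X ∪ Y))) ∩ X = X ∩ ((Z − X) ∩ (((Z △ (Z ∩ X)) △ (Z − Y)) − (X ∪ Y))).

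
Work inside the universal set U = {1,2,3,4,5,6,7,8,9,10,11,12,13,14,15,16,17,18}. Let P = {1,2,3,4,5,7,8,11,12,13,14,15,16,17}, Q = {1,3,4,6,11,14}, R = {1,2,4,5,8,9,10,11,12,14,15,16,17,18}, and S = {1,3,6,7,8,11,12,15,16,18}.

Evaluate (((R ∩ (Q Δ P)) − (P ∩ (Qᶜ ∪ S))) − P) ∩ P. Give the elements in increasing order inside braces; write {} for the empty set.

Q Δ P = {2,5,6,7,8,12,13,15,16,17}
R ∩ (Q Δ P) = {2,5,8,12,15,16,17}
Qᶜ = {2,5,7,8,9,10,12,13,15,16,17,18}
Qᶜ ∪ S = {1,2,3,5,6,7,8,9,10,11,12,13,15,16,17,18}
P ∩ (Qᶜ ∪ S) = {1,2,3,5,7,8,11,12,13,15,16,17}
(R ∩ (Q Δ P)) − (P ∩ (Qᶜ ∪ S)) = {}
((R ∩ (Q Δ P)) − (P ∩ (Qᶜ ∪ S))) − P = {}
(((R ∩ (Q Δ P)) − (P ∩ (Qᶜ ∪ S))) − P) ∩ P = {}

{}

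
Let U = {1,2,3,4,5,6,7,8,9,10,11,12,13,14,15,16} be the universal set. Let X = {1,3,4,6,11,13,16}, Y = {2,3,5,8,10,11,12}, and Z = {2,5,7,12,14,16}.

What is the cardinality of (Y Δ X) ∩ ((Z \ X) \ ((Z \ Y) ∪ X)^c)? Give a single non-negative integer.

Y Δ X = {1,2,4,5,6,8,10,12,13,16}
Z \ X = {2,5,7,12,14}
Z \ Y = {7,14,16}
(Z \ Y) ∪ X = {1,3,4,6,7,11,13,14,16}
((Z \ Y) ∪ X)^c = {2,5,8,9,10,12,15}
(Z \ X) \ ((Z \ Y) ∪ X)^c = {7,14}
(Y Δ X) ∩ ((Z \ X) \ ((Z \ Y) ∪ X)^c) = {}
|(Y Δ X) ∩ ((Z \ X) \ ((Z \ Y) ∪ X)^c)| = 0

0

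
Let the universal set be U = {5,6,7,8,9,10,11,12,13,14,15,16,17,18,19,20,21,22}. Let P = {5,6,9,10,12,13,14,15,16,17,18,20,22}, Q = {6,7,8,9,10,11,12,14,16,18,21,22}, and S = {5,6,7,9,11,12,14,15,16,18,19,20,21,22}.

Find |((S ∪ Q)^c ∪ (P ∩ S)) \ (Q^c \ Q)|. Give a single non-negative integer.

S ∪ Q = {5,6,7,8,9,10,11,12,14,15,16,18,19,20,21,22}
(S ∪ Q)^c = {13,17}
P ∩ S = {5,6,9,12,14,15,16,18,20,22}
(S ∪ Q)^c ∪ (P ∩ S) = {5,6,9,12,13,14,15,16,17,18,20,22}
Q^c = {5,13,15,17,19,20}
Q^c \ Q = {5,13,15,17,19,20}
((S ∪ Q)^c ∪ (P ∩ S)) \ (Q^c \ Q) = {6,9,12,14,16,18,22}
|((S ∪ Q)^c ∪ (P ∩ S)) \ (Q^c \ Q)| = 7

7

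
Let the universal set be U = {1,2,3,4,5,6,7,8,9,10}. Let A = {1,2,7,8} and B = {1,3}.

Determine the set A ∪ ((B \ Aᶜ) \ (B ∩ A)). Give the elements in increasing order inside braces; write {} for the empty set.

{1,2,7,8}

Aᶜ = {3,4,5,6,9,10}
B \ Aᶜ = {1}
B ∩ A = {1}
(B \ Aᶜ) \ (B ∩ A) = {}
A ∪ ((B \ Aᶜ) \ (B ∩ A)) = {1,2,7,8}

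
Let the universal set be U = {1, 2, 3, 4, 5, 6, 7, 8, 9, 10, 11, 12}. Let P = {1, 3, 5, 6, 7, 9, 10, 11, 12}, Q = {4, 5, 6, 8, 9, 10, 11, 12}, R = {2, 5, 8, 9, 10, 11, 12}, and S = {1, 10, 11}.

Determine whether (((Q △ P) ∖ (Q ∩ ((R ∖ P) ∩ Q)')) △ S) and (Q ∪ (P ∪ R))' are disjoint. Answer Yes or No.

Q △ P = {1, 3, 4, 7, 8}
R ∖ P = {2, 8}
(R ∖ P) ∩ Q = {8}
((R ∖ P) ∩ Q)' = {1, 2, 3, 4, 5, 6, 7, 9, 10, 11, 12}
Q ∩ ((R ∖ P) ∩ Q)' = {4, 5, 6, 9, 10, 11, 12}
(Q △ P) ∖ (Q ∩ ((R ∖ P) ∩ Q)') = {1, 3, 7, 8}
((Q △ P) ∖ (Q ∩ ((R ∖ P) ∩ Q)')) △ S = {3, 7, 8, 10, 11}
P ∪ R = {1, 2, 3, 5, 6, 7, 8, 9, 10, 11, 12}
Q ∪ (P ∪ R) = {1, 2, 3, 4, 5, 6, 7, 8, 9, 10, 11, 12}
(Q ∪ (P ∪ R))' = {}
{3, 7, 8, 10, 11} and {} share no elements.

Yes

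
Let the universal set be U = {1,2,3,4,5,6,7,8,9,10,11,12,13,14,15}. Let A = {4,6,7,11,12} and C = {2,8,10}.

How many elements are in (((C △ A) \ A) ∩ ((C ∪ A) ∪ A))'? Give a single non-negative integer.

12

C △ A = {2,4,6,7,8,10,11,12}
(C △ A) \ A = {2,8,10}
C ∪ A = {2,4,6,7,8,10,11,12}
(C ∪ A) ∪ A = {2,4,6,7,8,10,11,12}
((C △ A) \ A) ∩ ((C ∪ A) ∪ A) = {2,8,10}
(((C △ A) \ A) ∩ ((C ∪ A) ∪ A))' = {1,3,4,5,6,7,9,11,12,13,14,15}
|(((C △ A) \ A) ∩ ((C ∪ A) ∪ A))'| = 12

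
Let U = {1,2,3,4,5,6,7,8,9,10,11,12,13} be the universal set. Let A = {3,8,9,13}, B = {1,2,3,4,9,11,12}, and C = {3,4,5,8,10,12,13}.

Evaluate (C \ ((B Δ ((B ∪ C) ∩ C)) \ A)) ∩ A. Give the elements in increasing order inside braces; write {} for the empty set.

B ∪ C = {1,2,3,4,5,8,9,10,11,12,13}
(B ∪ C) ∩ C = {3,4,5,8,10,12,13}
B Δ ((B ∪ C) ∩ C) = {1,2,5,8,9,10,11,13}
(B Δ ((B ∪ C) ∩ C)) \ A = {1,2,5,10,11}
C \ ((B Δ ((B ∪ C) ∩ C)) \ A) = {3,4,8,12,13}
(C \ ((B Δ ((B ∪ C) ∩ C)) \ A)) ∩ A = {3,8,13}

{3,8,13}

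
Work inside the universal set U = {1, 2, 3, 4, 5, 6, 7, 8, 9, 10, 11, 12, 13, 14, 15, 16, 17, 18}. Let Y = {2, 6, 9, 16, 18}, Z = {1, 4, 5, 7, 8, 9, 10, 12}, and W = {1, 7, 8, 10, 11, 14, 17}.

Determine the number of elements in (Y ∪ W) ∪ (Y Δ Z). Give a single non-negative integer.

Y ∪ W = {1, 2, 6, 7, 8, 9, 10, 11, 14, 16, 17, 18}
Y Δ Z = {1, 2, 4, 5, 6, 7, 8, 10, 12, 16, 18}
(Y ∪ W) ∪ (Y Δ Z) = {1, 2, 4, 5, 6, 7, 8, 9, 10, 11, 12, 14, 16, 17, 18}
|(Y ∪ W) ∪ (Y Δ Z)| = 15

15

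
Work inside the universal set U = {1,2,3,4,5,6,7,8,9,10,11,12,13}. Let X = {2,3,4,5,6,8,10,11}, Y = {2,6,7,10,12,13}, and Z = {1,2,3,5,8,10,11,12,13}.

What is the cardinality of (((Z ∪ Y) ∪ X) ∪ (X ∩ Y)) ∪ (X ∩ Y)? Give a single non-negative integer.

Z ∪ Y = {1,2,3,5,6,7,8,10,11,12,13}
(Z ∪ Y) ∪ X = {1,2,3,4,5,6,7,8,10,11,12,13}
X ∩ Y = {2,6,10}
((Z ∪ Y) ∪ X) ∪ (X ∩ Y) = {1,2,3,4,5,6,7,8,10,11,12,13}
(((Z ∪ Y) ∪ X) ∪ (X ∩ Y)) ∪ (X ∩ Y) = {1,2,3,4,5,6,7,8,10,11,12,13}
|(((Z ∪ Y) ∪ X) ∪ (X ∩ Y)) ∪ (X ∩ Y)| = 12

12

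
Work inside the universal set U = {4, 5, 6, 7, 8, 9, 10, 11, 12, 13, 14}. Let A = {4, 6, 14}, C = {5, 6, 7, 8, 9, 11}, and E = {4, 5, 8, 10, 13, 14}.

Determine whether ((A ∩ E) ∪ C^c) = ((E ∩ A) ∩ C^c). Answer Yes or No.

No

A ∩ E = {4, 14}
C^c = {4, 10, 12, 13, 14}
(A ∩ E) ∪ C^c = {4, 10, 12, 13, 14}
E ∩ A = {4, 14}
(E ∩ A) ∩ C^c = {4, 14}
10 ∈ (A ∩ E) ∪ C^c but 10 ∉ (E ∩ A) ∩ C^c, so they differ.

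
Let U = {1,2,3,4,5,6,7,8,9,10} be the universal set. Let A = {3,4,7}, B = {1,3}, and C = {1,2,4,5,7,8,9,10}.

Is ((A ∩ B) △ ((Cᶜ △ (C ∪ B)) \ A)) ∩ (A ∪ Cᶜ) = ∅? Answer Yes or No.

A ∩ B = {3}
Cᶜ = {3,6}
C ∪ B = {1,2,3,4,5,7,8,9,10}
Cᶜ △ (C ∪ B) = {1,2,4,5,6,7,8,9,10}
(Cᶜ △ (C ∪ B)) \ A = {1,2,5,6,8,9,10}
(A ∩ B) △ ((Cᶜ △ (C ∪ B)) \ A) = {1,2,3,5,6,8,9,10}
A ∪ Cᶜ = {3,4,6,7}
3 lies in both, so they are not disjoint.

No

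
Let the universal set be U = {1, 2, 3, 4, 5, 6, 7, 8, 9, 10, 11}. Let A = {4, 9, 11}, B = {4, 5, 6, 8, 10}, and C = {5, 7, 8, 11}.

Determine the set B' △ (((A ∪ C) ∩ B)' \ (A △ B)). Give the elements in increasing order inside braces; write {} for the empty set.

{9, 11}

B' = {1, 2, 3, 7, 9, 11}
A ∪ C = {4, 5, 7, 8, 9, 11}
(A ∪ C) ∩ B = {4, 5, 8}
((A ∪ C) ∩ B)' = {1, 2, 3, 6, 7, 9, 10, 11}
A △ B = {5, 6, 8, 9, 10, 11}
((A ∪ C) ∩ B)' \ (A △ B) = {1, 2, 3, 7}
B' △ (((A ∪ C) ∩ B)' \ (A △ B)) = {9, 11}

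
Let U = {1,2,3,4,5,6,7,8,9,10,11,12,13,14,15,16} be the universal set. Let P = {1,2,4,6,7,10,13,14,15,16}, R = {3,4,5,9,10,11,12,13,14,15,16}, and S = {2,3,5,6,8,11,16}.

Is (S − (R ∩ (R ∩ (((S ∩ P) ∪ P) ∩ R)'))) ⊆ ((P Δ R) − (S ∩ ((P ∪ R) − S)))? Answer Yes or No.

S ∩ P = {2,6,16}
(S ∩ P) ∪ P = {1,2,4,6,7,10,13,14,15,16}
((S ∩ P) ∪ P) ∩ R = {4,10,13,14,15,16}
(((S ∩ P) ∪ P) ∩ R)' = {1,2,3,5,6,7,8,9,11,12}
R ∩ (((S ∩ P) ∪ P) ∩ R)' = {3,5,9,11,12}
R ∩ (R ∩ (((S ∩ P) ∪ P) ∩ R)') = {3,5,9,11,12}
S − (R ∩ (R ∩ (((S ∩ P) ∪ P) ∩ R)')) = {2,6,8,16}
P Δ R = {1,2,3,5,6,7,9,11,12}
P ∪ R = {1,2,3,4,5,6,7,9,10,11,12,13,14,15,16}
(P ∪ R) − S = {1,4,7,9,10,12,13,14,15}
S ∩ ((P ∪ R) − S) = {}
(P Δ R) − (S ∩ ((P ∪ R) − S)) = {1,2,3,5,6,7,9,11,12}
8 ∈ S − (R ∩ (R ∩ (((S ∩ P) ∪ P) ∩ R)')) but 8 ∉ (P Δ R) − (S ∩ ((P ∪ R) − S)), so the inclusion fails.

No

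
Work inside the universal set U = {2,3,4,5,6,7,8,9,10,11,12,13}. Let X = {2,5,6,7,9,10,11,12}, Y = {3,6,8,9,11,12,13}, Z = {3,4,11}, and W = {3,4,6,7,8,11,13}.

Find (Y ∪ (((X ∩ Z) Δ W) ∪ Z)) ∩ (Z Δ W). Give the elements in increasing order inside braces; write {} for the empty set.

{6,7,8,13}

X ∩ Z = {11}
(X ∩ Z) Δ W = {3,4,6,7,8,13}
((X ∩ Z) Δ W) ∪ Z = {3,4,6,7,8,11,13}
Y ∪ (((X ∩ Z) Δ W) ∪ Z) = {3,4,6,7,8,9,11,12,13}
Z Δ W = {6,7,8,13}
(Y ∪ (((X ∩ Z) Δ W) ∪ Z)) ∩ (Z Δ W) = {6,7,8,13}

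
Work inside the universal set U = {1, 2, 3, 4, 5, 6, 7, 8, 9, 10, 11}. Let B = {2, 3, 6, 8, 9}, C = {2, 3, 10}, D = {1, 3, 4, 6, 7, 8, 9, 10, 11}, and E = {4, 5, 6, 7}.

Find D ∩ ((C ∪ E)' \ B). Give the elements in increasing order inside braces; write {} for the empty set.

C ∪ E = {2, 3, 4, 5, 6, 7, 10}
(C ∪ E)' = {1, 8, 9, 11}
(C ∪ E)' \ B = {1, 11}
D ∩ ((C ∪ E)' \ B) = {1, 11}

{1, 11}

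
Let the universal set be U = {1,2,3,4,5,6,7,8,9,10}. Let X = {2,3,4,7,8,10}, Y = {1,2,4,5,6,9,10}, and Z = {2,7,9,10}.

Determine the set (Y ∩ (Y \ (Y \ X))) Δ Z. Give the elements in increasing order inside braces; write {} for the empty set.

{4,7,9}

Y \ X = {1,5,6,9}
Y \ (Y \ X) = {2,4,10}
Y ∩ (Y \ (Y \ X)) = {2,4,10}
(Y ∩ (Y \ (Y \ X))) Δ Z = {4,7,9}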